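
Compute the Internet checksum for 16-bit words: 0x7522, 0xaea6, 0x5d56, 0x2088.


Sum all words (with carry folding):
+ 0x7522 = 0x7522
+ 0xaea6 = 0x23c9
+ 0x5d56 = 0x811f
+ 0x2088 = 0xa1a7
One's complement: ~0xa1a7
Checksum = 0x5e58


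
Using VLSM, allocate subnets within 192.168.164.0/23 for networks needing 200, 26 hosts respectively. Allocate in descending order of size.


200 hosts -> /24 (254 usable): 192.168.164.0/24
26 hosts -> /27 (30 usable): 192.168.165.0/27
Allocation: 192.168.164.0/24 (200 hosts, 254 usable); 192.168.165.0/27 (26 hosts, 30 usable)


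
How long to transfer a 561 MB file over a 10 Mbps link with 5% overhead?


Effective throughput = 10 * (1 - 5/100) = 9.5 Mbps
File size in Mb = 561 * 8 = 4488 Mb
Time = 4488 / 9.5
Time = 472.4211 seconds


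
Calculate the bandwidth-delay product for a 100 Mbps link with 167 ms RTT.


BDP = bandwidth * RTT
= 100 Mbps * 167 ms
= 100 * 1e6 * 167 / 1000 bits
= 16700000 bits
= 2087500 bytes
= 2038.5742 KB
BDP = 16700000 bits (2087500 bytes)


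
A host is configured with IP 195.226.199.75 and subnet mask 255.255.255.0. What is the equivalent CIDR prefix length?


Binary: 11111111.11111111.11111111.00000000
Count leading 1s
Prefix: /24


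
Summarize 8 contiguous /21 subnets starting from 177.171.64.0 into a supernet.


Original prefix: /21
Number of subnets: 8 = 2^3
New prefix = 21 - 3 = 18
Supernet: 177.171.64.0/18


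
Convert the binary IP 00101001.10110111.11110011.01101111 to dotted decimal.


00101001 = 41
10110111 = 183
11110011 = 243
01101111 = 111
IP: 41.183.243.111


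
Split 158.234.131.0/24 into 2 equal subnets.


New prefix = 24 + 1 = 25
Each subnet has 128 addresses
  158.234.131.0/25
  158.234.131.128/25
Subnets: 158.234.131.0/25, 158.234.131.128/25


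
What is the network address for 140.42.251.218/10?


IP:   10001100.00101010.11111011.11011010
Mask: 11111111.11000000.00000000.00000000
AND operation:
Net:  10001100.00000000.00000000.00000000
Network: 140.0.0.0/10


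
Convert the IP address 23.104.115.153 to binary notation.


23 = 00010111
104 = 01101000
115 = 01110011
153 = 10011001
Binary: 00010111.01101000.01110011.10011001


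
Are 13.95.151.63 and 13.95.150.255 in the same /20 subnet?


Mask: 255.255.240.0
13.95.151.63 AND mask = 13.95.144.0
13.95.150.255 AND mask = 13.95.144.0
Yes, same subnet (13.95.144.0)


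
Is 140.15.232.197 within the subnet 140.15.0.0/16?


Subnet network: 140.15.0.0
Test IP AND mask: 140.15.0.0
Yes, 140.15.232.197 is in 140.15.0.0/16


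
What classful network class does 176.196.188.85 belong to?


First octet: 176
Binary: 10110000
10xxxxxx -> Class B (128-191)
Class B, default mask 255.255.0.0 (/16)


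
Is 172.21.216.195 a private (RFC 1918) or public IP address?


RFC 1918 private ranges:
  10.0.0.0/8 (10.0.0.0 - 10.255.255.255)
  172.16.0.0/12 (172.16.0.0 - 172.31.255.255)
  192.168.0.0/16 (192.168.0.0 - 192.168.255.255)
Private (in 172.16.0.0/12)


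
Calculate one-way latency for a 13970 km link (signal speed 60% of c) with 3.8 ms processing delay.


Speed = 0.6 * 3e5 km/s = 180000 km/s
Propagation delay = 13970 / 180000 = 0.0776 s = 77.6111 ms
Processing delay = 3.8 ms
Total one-way latency = 81.4111 ms


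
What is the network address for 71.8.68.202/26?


IP:   01000111.00001000.01000100.11001010
Mask: 11111111.11111111.11111111.11000000
AND operation:
Net:  01000111.00001000.01000100.11000000
Network: 71.8.68.192/26


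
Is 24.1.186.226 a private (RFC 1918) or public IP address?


RFC 1918 private ranges:
  10.0.0.0/8 (10.0.0.0 - 10.255.255.255)
  172.16.0.0/12 (172.16.0.0 - 172.31.255.255)
  192.168.0.0/16 (192.168.0.0 - 192.168.255.255)
Public (not in any RFC 1918 range)


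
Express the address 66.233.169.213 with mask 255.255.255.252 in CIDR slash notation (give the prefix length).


Binary: 11111111.11111111.11111111.11111100
Count leading 1s
Prefix: /30


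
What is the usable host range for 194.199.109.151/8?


Network: 194.0.0.0
Broadcast: 194.255.255.255
First usable = network + 1
Last usable = broadcast - 1
Range: 194.0.0.1 to 194.255.255.254


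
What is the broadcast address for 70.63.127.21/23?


Network: 70.63.126.0/23
Host bits = 9
Set all host bits to 1:
Broadcast: 70.63.127.255


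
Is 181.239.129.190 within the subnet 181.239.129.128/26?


Subnet network: 181.239.129.128
Test IP AND mask: 181.239.129.128
Yes, 181.239.129.190 is in 181.239.129.128/26


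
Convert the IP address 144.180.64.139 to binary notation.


144 = 10010000
180 = 10110100
64 = 01000000
139 = 10001011
Binary: 10010000.10110100.01000000.10001011


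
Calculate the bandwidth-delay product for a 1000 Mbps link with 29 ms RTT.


BDP = bandwidth * RTT
= 1000 Mbps * 29 ms
= 1000 * 1e6 * 29 / 1000 bits
= 29000000 bits
= 3625000 bytes
= 3540.0391 KB
BDP = 29000000 bits (3625000 bytes)


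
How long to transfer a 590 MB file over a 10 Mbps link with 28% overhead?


Effective throughput = 10 * (1 - 28/100) = 7.2 Mbps
File size in Mb = 590 * 8 = 4720 Mb
Time = 4720 / 7.2
Time = 655.5556 seconds


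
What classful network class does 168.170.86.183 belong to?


First octet: 168
Binary: 10101000
10xxxxxx -> Class B (128-191)
Class B, default mask 255.255.0.0 (/16)


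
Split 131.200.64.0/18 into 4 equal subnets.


New prefix = 18 + 2 = 20
Each subnet has 4096 addresses
  131.200.64.0/20
  131.200.80.0/20
  131.200.96.0/20
  131.200.112.0/20
Subnets: 131.200.64.0/20, 131.200.80.0/20, 131.200.96.0/20, 131.200.112.0/20


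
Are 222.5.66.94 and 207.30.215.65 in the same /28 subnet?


Mask: 255.255.255.240
222.5.66.94 AND mask = 222.5.66.80
207.30.215.65 AND mask = 207.30.215.64
No, different subnets (222.5.66.80 vs 207.30.215.64)


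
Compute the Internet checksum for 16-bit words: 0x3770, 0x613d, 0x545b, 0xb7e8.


Sum all words (with carry folding):
+ 0x3770 = 0x3770
+ 0x613d = 0x98ad
+ 0x545b = 0xed08
+ 0xb7e8 = 0xa4f1
One's complement: ~0xa4f1
Checksum = 0x5b0e


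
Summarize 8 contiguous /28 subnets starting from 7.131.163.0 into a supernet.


Original prefix: /28
Number of subnets: 8 = 2^3
New prefix = 28 - 3 = 25
Supernet: 7.131.163.0/25


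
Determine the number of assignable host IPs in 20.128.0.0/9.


Host bits = 32 - 9 = 23
Total addresses = 2^23 = 8388608
Usable = total - 2 (network and broadcast)
Usable hosts: 8388606


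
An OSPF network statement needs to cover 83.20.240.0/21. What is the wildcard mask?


Subnet mask: 255.255.248.0
Wildcard = 255.255.255.255 - subnet mask
255 - 255 = 0
255 - 255 = 0
255 - 248 = 7
255 - 0 = 255
Wildcard: 0.0.7.255


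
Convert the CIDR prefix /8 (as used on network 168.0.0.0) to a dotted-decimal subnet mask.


/8 means 8 network bits, 24 host bits
Binary: 11111111000000000000000000000000
Mask: 255.0.0.0


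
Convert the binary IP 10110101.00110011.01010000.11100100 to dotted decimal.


10110101 = 181
00110011 = 51
01010000 = 80
11100100 = 228
IP: 181.51.80.228


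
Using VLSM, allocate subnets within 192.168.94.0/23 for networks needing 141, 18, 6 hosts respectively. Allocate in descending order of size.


141 hosts -> /24 (254 usable): 192.168.94.0/24
18 hosts -> /27 (30 usable): 192.168.95.0/27
6 hosts -> /29 (6 usable): 192.168.95.32/29
Allocation: 192.168.94.0/24 (141 hosts, 254 usable); 192.168.95.0/27 (18 hosts, 30 usable); 192.168.95.32/29 (6 hosts, 6 usable)


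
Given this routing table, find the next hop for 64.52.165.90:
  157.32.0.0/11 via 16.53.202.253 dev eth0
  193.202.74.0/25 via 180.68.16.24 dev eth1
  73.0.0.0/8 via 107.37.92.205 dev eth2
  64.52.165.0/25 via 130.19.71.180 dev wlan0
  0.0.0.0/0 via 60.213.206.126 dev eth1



Longest prefix match for 64.52.165.90:
  /11 157.32.0.0: no
  /25 193.202.74.0: no
  /8 73.0.0.0: no
  /25 64.52.165.0: MATCH
  /0 0.0.0.0: MATCH
Selected: next-hop 130.19.71.180 via wlan0 (matched /25)


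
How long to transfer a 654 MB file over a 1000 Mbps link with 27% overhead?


Effective throughput = 1000 * (1 - 27/100) = 730 Mbps
File size in Mb = 654 * 8 = 5232 Mb
Time = 5232 / 730
Time = 7.1671 seconds


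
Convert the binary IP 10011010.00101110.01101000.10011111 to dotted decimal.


10011010 = 154
00101110 = 46
01101000 = 104
10011111 = 159
IP: 154.46.104.159


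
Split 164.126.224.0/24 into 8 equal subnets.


New prefix = 24 + 3 = 27
Each subnet has 32 addresses
  164.126.224.0/27
  164.126.224.32/27
  164.126.224.64/27
  164.126.224.96/27
  164.126.224.128/27
  164.126.224.160/27
  164.126.224.192/27
  164.126.224.224/27
Subnets: 164.126.224.0/27, 164.126.224.32/27, 164.126.224.64/27, 164.126.224.96/27, 164.126.224.128/27, 164.126.224.160/27, 164.126.224.192/27, 164.126.224.224/27


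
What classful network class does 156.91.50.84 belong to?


First octet: 156
Binary: 10011100
10xxxxxx -> Class B (128-191)
Class B, default mask 255.255.0.0 (/16)


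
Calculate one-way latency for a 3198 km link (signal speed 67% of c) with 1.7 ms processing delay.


Speed = 0.67 * 3e5 km/s = 201000 km/s
Propagation delay = 3198 / 201000 = 0.0159 s = 15.9104 ms
Processing delay = 1.7 ms
Total one-way latency = 17.6104 ms


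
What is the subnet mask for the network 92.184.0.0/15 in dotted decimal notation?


/15 means 15 network bits, 17 host bits
Binary: 11111111111111100000000000000000
Mask: 255.254.0.0


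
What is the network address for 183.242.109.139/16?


IP:   10110111.11110010.01101101.10001011
Mask: 11111111.11111111.00000000.00000000
AND operation:
Net:  10110111.11110010.00000000.00000000
Network: 183.242.0.0/16


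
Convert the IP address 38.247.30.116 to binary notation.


38 = 00100110
247 = 11110111
30 = 00011110
116 = 01110100
Binary: 00100110.11110111.00011110.01110100


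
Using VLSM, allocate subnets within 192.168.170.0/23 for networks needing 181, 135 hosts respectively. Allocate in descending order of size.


181 hosts -> /24 (254 usable): 192.168.170.0/24
135 hosts -> /24 (254 usable): 192.168.171.0/24
Allocation: 192.168.170.0/24 (181 hosts, 254 usable); 192.168.171.0/24 (135 hosts, 254 usable)


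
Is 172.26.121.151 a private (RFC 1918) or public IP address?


RFC 1918 private ranges:
  10.0.0.0/8 (10.0.0.0 - 10.255.255.255)
  172.16.0.0/12 (172.16.0.0 - 172.31.255.255)
  192.168.0.0/16 (192.168.0.0 - 192.168.255.255)
Private (in 172.16.0.0/12)


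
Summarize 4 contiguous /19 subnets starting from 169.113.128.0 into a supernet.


Original prefix: /19
Number of subnets: 4 = 2^2
New prefix = 19 - 2 = 17
Supernet: 169.113.128.0/17


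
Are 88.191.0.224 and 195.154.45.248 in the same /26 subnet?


Mask: 255.255.255.192
88.191.0.224 AND mask = 88.191.0.192
195.154.45.248 AND mask = 195.154.45.192
No, different subnets (88.191.0.192 vs 195.154.45.192)


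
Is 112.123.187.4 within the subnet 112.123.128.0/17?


Subnet network: 112.123.128.0
Test IP AND mask: 112.123.128.0
Yes, 112.123.187.4 is in 112.123.128.0/17


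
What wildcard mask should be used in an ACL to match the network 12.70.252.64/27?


Subnet mask: 255.255.255.224
Wildcard = 255.255.255.255 - subnet mask
255 - 255 = 0
255 - 255 = 0
255 - 255 = 0
255 - 224 = 31
Wildcard: 0.0.0.31


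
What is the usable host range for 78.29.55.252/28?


Network: 78.29.55.240
Broadcast: 78.29.55.255
First usable = network + 1
Last usable = broadcast - 1
Range: 78.29.55.241 to 78.29.55.254


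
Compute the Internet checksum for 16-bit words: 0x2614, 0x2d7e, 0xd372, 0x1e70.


Sum all words (with carry folding):
+ 0x2614 = 0x2614
+ 0x2d7e = 0x5392
+ 0xd372 = 0x2705
+ 0x1e70 = 0x4575
One's complement: ~0x4575
Checksum = 0xba8a


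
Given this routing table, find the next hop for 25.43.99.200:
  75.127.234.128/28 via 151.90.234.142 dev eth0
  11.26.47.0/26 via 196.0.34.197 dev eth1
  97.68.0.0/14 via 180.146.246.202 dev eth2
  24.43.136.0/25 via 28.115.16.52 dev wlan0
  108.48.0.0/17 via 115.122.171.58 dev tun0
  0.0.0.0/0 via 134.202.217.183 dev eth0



Longest prefix match for 25.43.99.200:
  /28 75.127.234.128: no
  /26 11.26.47.0: no
  /14 97.68.0.0: no
  /25 24.43.136.0: no
  /17 108.48.0.0: no
  /0 0.0.0.0: MATCH
Selected: next-hop 134.202.217.183 via eth0 (matched /0)


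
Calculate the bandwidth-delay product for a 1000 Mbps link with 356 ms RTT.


BDP = bandwidth * RTT
= 1000 Mbps * 356 ms
= 1000 * 1e6 * 356 / 1000 bits
= 356000000 bits
= 44500000 bytes
= 43457.0312 KB
BDP = 356000000 bits (44500000 bytes)


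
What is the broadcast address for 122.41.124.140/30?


Network: 122.41.124.140/30
Host bits = 2
Set all host bits to 1:
Broadcast: 122.41.124.143


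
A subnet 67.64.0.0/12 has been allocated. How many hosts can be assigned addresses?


Host bits = 32 - 12 = 20
Total addresses = 2^20 = 1048576
Usable = total - 2 (network and broadcast)
Usable hosts: 1048574


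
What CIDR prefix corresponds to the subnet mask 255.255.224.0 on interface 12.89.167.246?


Binary: 11111111.11111111.11100000.00000000
Count leading 1s
Prefix: /19


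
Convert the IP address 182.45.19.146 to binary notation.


182 = 10110110
45 = 00101101
19 = 00010011
146 = 10010010
Binary: 10110110.00101101.00010011.10010010


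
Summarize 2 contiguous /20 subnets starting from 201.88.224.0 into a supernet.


Original prefix: /20
Number of subnets: 2 = 2^1
New prefix = 20 - 1 = 19
Supernet: 201.88.224.0/19


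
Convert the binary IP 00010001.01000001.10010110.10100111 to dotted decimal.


00010001 = 17
01000001 = 65
10010110 = 150
10100111 = 167
IP: 17.65.150.167


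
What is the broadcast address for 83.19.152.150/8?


Network: 83.0.0.0/8
Host bits = 24
Set all host bits to 1:
Broadcast: 83.255.255.255


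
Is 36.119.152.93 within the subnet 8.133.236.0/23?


Subnet network: 8.133.236.0
Test IP AND mask: 36.119.152.0
No, 36.119.152.93 is not in 8.133.236.0/23


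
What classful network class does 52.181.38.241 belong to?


First octet: 52
Binary: 00110100
0xxxxxxx -> Class A (1-126)
Class A, default mask 255.0.0.0 (/8)


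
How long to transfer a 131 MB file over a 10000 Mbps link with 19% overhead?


Effective throughput = 10000 * (1 - 19/100) = 8100.0 Mbps
File size in Mb = 131 * 8 = 1048 Mb
Time = 1048 / 8100.0
Time = 0.1294 seconds


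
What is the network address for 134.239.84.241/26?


IP:   10000110.11101111.01010100.11110001
Mask: 11111111.11111111.11111111.11000000
AND operation:
Net:  10000110.11101111.01010100.11000000
Network: 134.239.84.192/26


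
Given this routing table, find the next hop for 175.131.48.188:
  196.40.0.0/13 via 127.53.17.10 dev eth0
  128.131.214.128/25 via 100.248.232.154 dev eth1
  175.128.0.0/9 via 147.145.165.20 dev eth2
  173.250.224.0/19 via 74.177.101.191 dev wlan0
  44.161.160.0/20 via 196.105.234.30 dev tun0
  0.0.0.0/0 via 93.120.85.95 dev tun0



Longest prefix match for 175.131.48.188:
  /13 196.40.0.0: no
  /25 128.131.214.128: no
  /9 175.128.0.0: MATCH
  /19 173.250.224.0: no
  /20 44.161.160.0: no
  /0 0.0.0.0: MATCH
Selected: next-hop 147.145.165.20 via eth2 (matched /9)


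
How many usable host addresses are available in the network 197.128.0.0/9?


Host bits = 32 - 9 = 23
Total addresses = 2^23 = 8388608
Usable = total - 2 (network and broadcast)
Usable hosts: 8388606


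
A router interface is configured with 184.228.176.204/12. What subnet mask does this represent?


/12 means 12 network bits, 20 host bits
Binary: 11111111111100000000000000000000
Mask: 255.240.0.0


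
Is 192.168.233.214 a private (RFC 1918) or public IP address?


RFC 1918 private ranges:
  10.0.0.0/8 (10.0.0.0 - 10.255.255.255)
  172.16.0.0/12 (172.16.0.0 - 172.31.255.255)
  192.168.0.0/16 (192.168.0.0 - 192.168.255.255)
Private (in 192.168.0.0/16)


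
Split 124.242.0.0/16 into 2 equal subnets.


New prefix = 16 + 1 = 17
Each subnet has 32768 addresses
  124.242.0.0/17
  124.242.128.0/17
Subnets: 124.242.0.0/17, 124.242.128.0/17


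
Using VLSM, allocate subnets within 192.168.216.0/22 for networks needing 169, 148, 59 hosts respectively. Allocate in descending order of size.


169 hosts -> /24 (254 usable): 192.168.216.0/24
148 hosts -> /24 (254 usable): 192.168.217.0/24
59 hosts -> /26 (62 usable): 192.168.218.0/26
Allocation: 192.168.216.0/24 (169 hosts, 254 usable); 192.168.217.0/24 (148 hosts, 254 usable); 192.168.218.0/26 (59 hosts, 62 usable)


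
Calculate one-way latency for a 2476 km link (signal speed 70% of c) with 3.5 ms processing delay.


Speed = 0.7 * 3e5 km/s = 210000 km/s
Propagation delay = 2476 / 210000 = 0.0118 s = 11.7905 ms
Processing delay = 3.5 ms
Total one-way latency = 15.2905 ms


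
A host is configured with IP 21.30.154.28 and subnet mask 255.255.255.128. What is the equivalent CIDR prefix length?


Binary: 11111111.11111111.11111111.10000000
Count leading 1s
Prefix: /25


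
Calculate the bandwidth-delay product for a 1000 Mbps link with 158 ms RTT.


BDP = bandwidth * RTT
= 1000 Mbps * 158 ms
= 1000 * 1e6 * 158 / 1000 bits
= 158000000 bits
= 19750000 bytes
= 19287.1094 KB
BDP = 158000000 bits (19750000 bytes)


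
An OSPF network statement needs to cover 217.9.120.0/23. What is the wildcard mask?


Subnet mask: 255.255.254.0
Wildcard = 255.255.255.255 - subnet mask
255 - 255 = 0
255 - 255 = 0
255 - 254 = 1
255 - 0 = 255
Wildcard: 0.0.1.255


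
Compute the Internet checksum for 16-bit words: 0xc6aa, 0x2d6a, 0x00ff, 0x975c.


Sum all words (with carry folding):
+ 0xc6aa = 0xc6aa
+ 0x2d6a = 0xf414
+ 0x00ff = 0xf513
+ 0x975c = 0x8c70
One's complement: ~0x8c70
Checksum = 0x738f


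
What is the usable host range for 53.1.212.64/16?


Network: 53.1.0.0
Broadcast: 53.1.255.255
First usable = network + 1
Last usable = broadcast - 1
Range: 53.1.0.1 to 53.1.255.254


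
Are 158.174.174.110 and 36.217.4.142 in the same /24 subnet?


Mask: 255.255.255.0
158.174.174.110 AND mask = 158.174.174.0
36.217.4.142 AND mask = 36.217.4.0
No, different subnets (158.174.174.0 vs 36.217.4.0)


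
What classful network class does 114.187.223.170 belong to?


First octet: 114
Binary: 01110010
0xxxxxxx -> Class A (1-126)
Class A, default mask 255.0.0.0 (/8)


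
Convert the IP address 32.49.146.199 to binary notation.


32 = 00100000
49 = 00110001
146 = 10010010
199 = 11000111
Binary: 00100000.00110001.10010010.11000111


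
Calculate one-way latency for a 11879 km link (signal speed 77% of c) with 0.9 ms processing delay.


Speed = 0.77 * 3e5 km/s = 231000 km/s
Propagation delay = 11879 / 231000 = 0.0514 s = 51.4242 ms
Processing delay = 0.9 ms
Total one-way latency = 52.3242 ms


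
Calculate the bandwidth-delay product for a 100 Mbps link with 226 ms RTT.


BDP = bandwidth * RTT
= 100 Mbps * 226 ms
= 100 * 1e6 * 226 / 1000 bits
= 22600000 bits
= 2825000 bytes
= 2758.7891 KB
BDP = 22600000 bits (2825000 bytes)


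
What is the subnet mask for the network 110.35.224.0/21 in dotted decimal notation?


/21 means 21 network bits, 11 host bits
Binary: 11111111111111111111100000000000
Mask: 255.255.248.0


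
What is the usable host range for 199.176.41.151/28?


Network: 199.176.41.144
Broadcast: 199.176.41.159
First usable = network + 1
Last usable = broadcast - 1
Range: 199.176.41.145 to 199.176.41.158


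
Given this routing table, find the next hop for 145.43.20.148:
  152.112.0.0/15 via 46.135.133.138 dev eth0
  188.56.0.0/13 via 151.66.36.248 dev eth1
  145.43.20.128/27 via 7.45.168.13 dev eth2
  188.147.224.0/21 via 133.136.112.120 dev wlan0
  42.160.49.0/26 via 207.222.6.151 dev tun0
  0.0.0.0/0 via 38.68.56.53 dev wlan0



Longest prefix match for 145.43.20.148:
  /15 152.112.0.0: no
  /13 188.56.0.0: no
  /27 145.43.20.128: MATCH
  /21 188.147.224.0: no
  /26 42.160.49.0: no
  /0 0.0.0.0: MATCH
Selected: next-hop 7.45.168.13 via eth2 (matched /27)


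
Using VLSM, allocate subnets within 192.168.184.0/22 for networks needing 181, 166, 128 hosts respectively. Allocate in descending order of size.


181 hosts -> /24 (254 usable): 192.168.184.0/24
166 hosts -> /24 (254 usable): 192.168.185.0/24
128 hosts -> /24 (254 usable): 192.168.186.0/24
Allocation: 192.168.184.0/24 (181 hosts, 254 usable); 192.168.185.0/24 (166 hosts, 254 usable); 192.168.186.0/24 (128 hosts, 254 usable)


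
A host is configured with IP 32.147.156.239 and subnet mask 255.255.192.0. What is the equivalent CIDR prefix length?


Binary: 11111111.11111111.11000000.00000000
Count leading 1s
Prefix: /18


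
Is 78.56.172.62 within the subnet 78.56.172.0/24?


Subnet network: 78.56.172.0
Test IP AND mask: 78.56.172.0
Yes, 78.56.172.62 is in 78.56.172.0/24


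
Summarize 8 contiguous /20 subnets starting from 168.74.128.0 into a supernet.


Original prefix: /20
Number of subnets: 8 = 2^3
New prefix = 20 - 3 = 17
Supernet: 168.74.128.0/17


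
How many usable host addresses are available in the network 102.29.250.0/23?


Host bits = 32 - 23 = 9
Total addresses = 2^9 = 512
Usable = total - 2 (network and broadcast)
Usable hosts: 510


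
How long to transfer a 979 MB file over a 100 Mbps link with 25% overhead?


Effective throughput = 100 * (1 - 25/100) = 75 Mbps
File size in Mb = 979 * 8 = 7832 Mb
Time = 7832 / 75
Time = 104.4267 seconds


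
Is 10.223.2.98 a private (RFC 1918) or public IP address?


RFC 1918 private ranges:
  10.0.0.0/8 (10.0.0.0 - 10.255.255.255)
  172.16.0.0/12 (172.16.0.0 - 172.31.255.255)
  192.168.0.0/16 (192.168.0.0 - 192.168.255.255)
Private (in 10.0.0.0/8)


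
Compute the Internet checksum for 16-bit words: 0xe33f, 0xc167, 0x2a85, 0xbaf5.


Sum all words (with carry folding):
+ 0xe33f = 0xe33f
+ 0xc167 = 0xa4a7
+ 0x2a85 = 0xcf2c
+ 0xbaf5 = 0x8a22
One's complement: ~0x8a22
Checksum = 0x75dd


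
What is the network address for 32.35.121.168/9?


IP:   00100000.00100011.01111001.10101000
Mask: 11111111.10000000.00000000.00000000
AND operation:
Net:  00100000.00000000.00000000.00000000
Network: 32.0.0.0/9


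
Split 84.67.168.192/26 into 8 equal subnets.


New prefix = 26 + 3 = 29
Each subnet has 8 addresses
  84.67.168.192/29
  84.67.168.200/29
  84.67.168.208/29
  84.67.168.216/29
  84.67.168.224/29
  84.67.168.232/29
  84.67.168.240/29
  84.67.168.248/29
Subnets: 84.67.168.192/29, 84.67.168.200/29, 84.67.168.208/29, 84.67.168.216/29, 84.67.168.224/29, 84.67.168.232/29, 84.67.168.240/29, 84.67.168.248/29


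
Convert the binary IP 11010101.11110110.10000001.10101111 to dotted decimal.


11010101 = 213
11110110 = 246
10000001 = 129
10101111 = 175
IP: 213.246.129.175


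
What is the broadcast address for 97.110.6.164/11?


Network: 97.96.0.0/11
Host bits = 21
Set all host bits to 1:
Broadcast: 97.127.255.255


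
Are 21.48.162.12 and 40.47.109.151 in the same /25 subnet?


Mask: 255.255.255.128
21.48.162.12 AND mask = 21.48.162.0
40.47.109.151 AND mask = 40.47.109.128
No, different subnets (21.48.162.0 vs 40.47.109.128)


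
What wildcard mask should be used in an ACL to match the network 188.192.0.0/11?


Subnet mask: 255.224.0.0
Wildcard = 255.255.255.255 - subnet mask
255 - 255 = 0
255 - 224 = 31
255 - 0 = 255
255 - 0 = 255
Wildcard: 0.31.255.255


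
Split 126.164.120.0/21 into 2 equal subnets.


New prefix = 21 + 1 = 22
Each subnet has 1024 addresses
  126.164.120.0/22
  126.164.124.0/22
Subnets: 126.164.120.0/22, 126.164.124.0/22


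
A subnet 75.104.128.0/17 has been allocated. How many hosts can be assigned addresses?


Host bits = 32 - 17 = 15
Total addresses = 2^15 = 32768
Usable = total - 2 (network and broadcast)
Usable hosts: 32766


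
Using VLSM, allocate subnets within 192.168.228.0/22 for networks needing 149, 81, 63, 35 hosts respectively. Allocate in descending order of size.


149 hosts -> /24 (254 usable): 192.168.228.0/24
81 hosts -> /25 (126 usable): 192.168.229.0/25
63 hosts -> /25 (126 usable): 192.168.229.128/25
35 hosts -> /26 (62 usable): 192.168.230.0/26
Allocation: 192.168.228.0/24 (149 hosts, 254 usable); 192.168.229.0/25 (81 hosts, 126 usable); 192.168.229.128/25 (63 hosts, 126 usable); 192.168.230.0/26 (35 hosts, 62 usable)


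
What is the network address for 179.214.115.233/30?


IP:   10110011.11010110.01110011.11101001
Mask: 11111111.11111111.11111111.11111100
AND operation:
Net:  10110011.11010110.01110011.11101000
Network: 179.214.115.232/30


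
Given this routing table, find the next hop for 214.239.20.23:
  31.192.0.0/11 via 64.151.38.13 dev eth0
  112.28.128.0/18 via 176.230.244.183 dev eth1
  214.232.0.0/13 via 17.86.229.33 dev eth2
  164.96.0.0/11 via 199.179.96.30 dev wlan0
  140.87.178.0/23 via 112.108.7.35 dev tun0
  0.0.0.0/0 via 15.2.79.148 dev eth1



Longest prefix match for 214.239.20.23:
  /11 31.192.0.0: no
  /18 112.28.128.0: no
  /13 214.232.0.0: MATCH
  /11 164.96.0.0: no
  /23 140.87.178.0: no
  /0 0.0.0.0: MATCH
Selected: next-hop 17.86.229.33 via eth2 (matched /13)


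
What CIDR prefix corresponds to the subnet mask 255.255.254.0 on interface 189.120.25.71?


Binary: 11111111.11111111.11111110.00000000
Count leading 1s
Prefix: /23


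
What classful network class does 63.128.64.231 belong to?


First octet: 63
Binary: 00111111
0xxxxxxx -> Class A (1-126)
Class A, default mask 255.0.0.0 (/8)


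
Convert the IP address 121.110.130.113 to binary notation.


121 = 01111001
110 = 01101110
130 = 10000010
113 = 01110001
Binary: 01111001.01101110.10000010.01110001


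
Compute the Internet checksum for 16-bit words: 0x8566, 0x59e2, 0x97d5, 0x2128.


Sum all words (with carry folding):
+ 0x8566 = 0x8566
+ 0x59e2 = 0xdf48
+ 0x97d5 = 0x771e
+ 0x2128 = 0x9846
One's complement: ~0x9846
Checksum = 0x67b9


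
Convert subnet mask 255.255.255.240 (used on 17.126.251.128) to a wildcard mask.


Subnet mask: 255.255.255.240
Wildcard = 255.255.255.255 - subnet mask
255 - 255 = 0
255 - 255 = 0
255 - 255 = 0
255 - 240 = 15
Wildcard: 0.0.0.15


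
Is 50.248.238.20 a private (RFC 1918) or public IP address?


RFC 1918 private ranges:
  10.0.0.0/8 (10.0.0.0 - 10.255.255.255)
  172.16.0.0/12 (172.16.0.0 - 172.31.255.255)
  192.168.0.0/16 (192.168.0.0 - 192.168.255.255)
Public (not in any RFC 1918 range)


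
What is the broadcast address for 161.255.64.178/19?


Network: 161.255.64.0/19
Host bits = 13
Set all host bits to 1:
Broadcast: 161.255.95.255


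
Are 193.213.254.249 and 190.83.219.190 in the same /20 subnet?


Mask: 255.255.240.0
193.213.254.249 AND mask = 193.213.240.0
190.83.219.190 AND mask = 190.83.208.0
No, different subnets (193.213.240.0 vs 190.83.208.0)


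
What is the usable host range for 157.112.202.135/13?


Network: 157.112.0.0
Broadcast: 157.119.255.255
First usable = network + 1
Last usable = broadcast - 1
Range: 157.112.0.1 to 157.119.255.254


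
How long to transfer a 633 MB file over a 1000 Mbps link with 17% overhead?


Effective throughput = 1000 * (1 - 17/100) = 830 Mbps
File size in Mb = 633 * 8 = 5064 Mb
Time = 5064 / 830
Time = 6.1012 seconds


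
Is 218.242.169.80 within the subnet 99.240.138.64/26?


Subnet network: 99.240.138.64
Test IP AND mask: 218.242.169.64
No, 218.242.169.80 is not in 99.240.138.64/26


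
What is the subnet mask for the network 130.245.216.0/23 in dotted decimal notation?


/23 means 23 network bits, 9 host bits
Binary: 11111111111111111111111000000000
Mask: 255.255.254.0


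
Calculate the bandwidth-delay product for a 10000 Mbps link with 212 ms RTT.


BDP = bandwidth * RTT
= 10000 Mbps * 212 ms
= 10000 * 1e6 * 212 / 1000 bits
= 2120000000 bits
= 265000000 bytes
= 258789.0625 KB
BDP = 2120000000 bits (265000000 bytes)


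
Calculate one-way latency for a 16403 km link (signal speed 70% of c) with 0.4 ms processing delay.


Speed = 0.7 * 3e5 km/s = 210000 km/s
Propagation delay = 16403 / 210000 = 0.0781 s = 78.1095 ms
Processing delay = 0.4 ms
Total one-way latency = 78.5095 ms


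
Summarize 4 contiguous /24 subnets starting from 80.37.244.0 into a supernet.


Original prefix: /24
Number of subnets: 4 = 2^2
New prefix = 24 - 2 = 22
Supernet: 80.37.244.0/22


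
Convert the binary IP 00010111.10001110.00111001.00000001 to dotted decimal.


00010111 = 23
10001110 = 142
00111001 = 57
00000001 = 1
IP: 23.142.57.1


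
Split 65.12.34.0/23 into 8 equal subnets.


New prefix = 23 + 3 = 26
Each subnet has 64 addresses
  65.12.34.0/26
  65.12.34.64/26
  65.12.34.128/26
  65.12.34.192/26
  65.12.35.0/26
  65.12.35.64/26
  65.12.35.128/26
  65.12.35.192/26
Subnets: 65.12.34.0/26, 65.12.34.64/26, 65.12.34.128/26, 65.12.34.192/26, 65.12.35.0/26, 65.12.35.64/26, 65.12.35.128/26, 65.12.35.192/26


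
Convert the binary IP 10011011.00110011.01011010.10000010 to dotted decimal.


10011011 = 155
00110011 = 51
01011010 = 90
10000010 = 130
IP: 155.51.90.130


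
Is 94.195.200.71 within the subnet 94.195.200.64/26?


Subnet network: 94.195.200.64
Test IP AND mask: 94.195.200.64
Yes, 94.195.200.71 is in 94.195.200.64/26


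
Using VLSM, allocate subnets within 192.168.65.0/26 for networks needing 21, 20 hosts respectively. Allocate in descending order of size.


21 hosts -> /27 (30 usable): 192.168.65.0/27
20 hosts -> /27 (30 usable): 192.168.65.32/27
Allocation: 192.168.65.0/27 (21 hosts, 30 usable); 192.168.65.32/27 (20 hosts, 30 usable)


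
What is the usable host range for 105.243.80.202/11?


Network: 105.224.0.0
Broadcast: 105.255.255.255
First usable = network + 1
Last usable = broadcast - 1
Range: 105.224.0.1 to 105.255.255.254


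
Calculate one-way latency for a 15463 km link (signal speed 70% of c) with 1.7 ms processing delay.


Speed = 0.7 * 3e5 km/s = 210000 km/s
Propagation delay = 15463 / 210000 = 0.0736 s = 73.6333 ms
Processing delay = 1.7 ms
Total one-way latency = 75.3333 ms


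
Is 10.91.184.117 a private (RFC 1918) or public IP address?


RFC 1918 private ranges:
  10.0.0.0/8 (10.0.0.0 - 10.255.255.255)
  172.16.0.0/12 (172.16.0.0 - 172.31.255.255)
  192.168.0.0/16 (192.168.0.0 - 192.168.255.255)
Private (in 10.0.0.0/8)


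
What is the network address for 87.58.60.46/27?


IP:   01010111.00111010.00111100.00101110
Mask: 11111111.11111111.11111111.11100000
AND operation:
Net:  01010111.00111010.00111100.00100000
Network: 87.58.60.32/27


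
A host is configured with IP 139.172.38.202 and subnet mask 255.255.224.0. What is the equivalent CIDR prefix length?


Binary: 11111111.11111111.11100000.00000000
Count leading 1s
Prefix: /19


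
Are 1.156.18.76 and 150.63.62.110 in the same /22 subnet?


Mask: 255.255.252.0
1.156.18.76 AND mask = 1.156.16.0
150.63.62.110 AND mask = 150.63.60.0
No, different subnets (1.156.16.0 vs 150.63.60.0)


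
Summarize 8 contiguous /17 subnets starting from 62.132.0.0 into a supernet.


Original prefix: /17
Number of subnets: 8 = 2^3
New prefix = 17 - 3 = 14
Supernet: 62.132.0.0/14


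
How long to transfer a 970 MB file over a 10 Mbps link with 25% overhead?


Effective throughput = 10 * (1 - 25/100) = 7.5 Mbps
File size in Mb = 970 * 8 = 7760 Mb
Time = 7760 / 7.5
Time = 1034.6667 seconds


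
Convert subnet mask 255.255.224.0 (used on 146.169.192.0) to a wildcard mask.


Subnet mask: 255.255.224.0
Wildcard = 255.255.255.255 - subnet mask
255 - 255 = 0
255 - 255 = 0
255 - 224 = 31
255 - 0 = 255
Wildcard: 0.0.31.255


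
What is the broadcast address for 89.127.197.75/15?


Network: 89.126.0.0/15
Host bits = 17
Set all host bits to 1:
Broadcast: 89.127.255.255


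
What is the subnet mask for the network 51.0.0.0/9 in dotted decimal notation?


/9 means 9 network bits, 23 host bits
Binary: 11111111100000000000000000000000
Mask: 255.128.0.0


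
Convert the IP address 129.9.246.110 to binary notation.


129 = 10000001
9 = 00001001
246 = 11110110
110 = 01101110
Binary: 10000001.00001001.11110110.01101110


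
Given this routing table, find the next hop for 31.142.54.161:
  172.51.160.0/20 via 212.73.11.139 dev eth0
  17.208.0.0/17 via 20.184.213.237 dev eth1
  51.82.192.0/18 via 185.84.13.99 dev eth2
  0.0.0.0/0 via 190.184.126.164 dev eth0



Longest prefix match for 31.142.54.161:
  /20 172.51.160.0: no
  /17 17.208.0.0: no
  /18 51.82.192.0: no
  /0 0.0.0.0: MATCH
Selected: next-hop 190.184.126.164 via eth0 (matched /0)


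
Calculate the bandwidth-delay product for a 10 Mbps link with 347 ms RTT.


BDP = bandwidth * RTT
= 10 Mbps * 347 ms
= 10 * 1e6 * 347 / 1000 bits
= 3470000 bits
= 433750 bytes
= 423.584 KB
BDP = 3470000 bits (433750 bytes)


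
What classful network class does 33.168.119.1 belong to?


First octet: 33
Binary: 00100001
0xxxxxxx -> Class A (1-126)
Class A, default mask 255.0.0.0 (/8)


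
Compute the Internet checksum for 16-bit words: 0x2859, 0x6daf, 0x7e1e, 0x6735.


Sum all words (with carry folding):
+ 0x2859 = 0x2859
+ 0x6daf = 0x9608
+ 0x7e1e = 0x1427
+ 0x6735 = 0x7b5c
One's complement: ~0x7b5c
Checksum = 0x84a3


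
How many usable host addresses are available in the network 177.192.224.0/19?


Host bits = 32 - 19 = 13
Total addresses = 2^13 = 8192
Usable = total - 2 (network and broadcast)
Usable hosts: 8190


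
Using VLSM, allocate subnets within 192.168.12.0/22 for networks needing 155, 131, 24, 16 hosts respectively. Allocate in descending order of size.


155 hosts -> /24 (254 usable): 192.168.12.0/24
131 hosts -> /24 (254 usable): 192.168.13.0/24
24 hosts -> /27 (30 usable): 192.168.14.0/27
16 hosts -> /27 (30 usable): 192.168.14.32/27
Allocation: 192.168.12.0/24 (155 hosts, 254 usable); 192.168.13.0/24 (131 hosts, 254 usable); 192.168.14.0/27 (24 hosts, 30 usable); 192.168.14.32/27 (16 hosts, 30 usable)


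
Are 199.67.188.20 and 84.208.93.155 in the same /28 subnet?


Mask: 255.255.255.240
199.67.188.20 AND mask = 199.67.188.16
84.208.93.155 AND mask = 84.208.93.144
No, different subnets (199.67.188.16 vs 84.208.93.144)


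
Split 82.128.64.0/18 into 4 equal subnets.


New prefix = 18 + 2 = 20
Each subnet has 4096 addresses
  82.128.64.0/20
  82.128.80.0/20
  82.128.96.0/20
  82.128.112.0/20
Subnets: 82.128.64.0/20, 82.128.80.0/20, 82.128.96.0/20, 82.128.112.0/20


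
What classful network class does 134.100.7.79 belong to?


First octet: 134
Binary: 10000110
10xxxxxx -> Class B (128-191)
Class B, default mask 255.255.0.0 (/16)


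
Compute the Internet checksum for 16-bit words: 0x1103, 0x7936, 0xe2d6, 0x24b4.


Sum all words (with carry folding):
+ 0x1103 = 0x1103
+ 0x7936 = 0x8a39
+ 0xe2d6 = 0x6d10
+ 0x24b4 = 0x91c4
One's complement: ~0x91c4
Checksum = 0x6e3b


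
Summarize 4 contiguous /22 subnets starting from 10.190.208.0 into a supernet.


Original prefix: /22
Number of subnets: 4 = 2^2
New prefix = 22 - 2 = 20
Supernet: 10.190.208.0/20


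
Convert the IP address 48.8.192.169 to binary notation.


48 = 00110000
8 = 00001000
192 = 11000000
169 = 10101001
Binary: 00110000.00001000.11000000.10101001


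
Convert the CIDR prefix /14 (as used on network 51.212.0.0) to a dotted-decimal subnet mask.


/14 means 14 network bits, 18 host bits
Binary: 11111111111111000000000000000000
Mask: 255.252.0.0


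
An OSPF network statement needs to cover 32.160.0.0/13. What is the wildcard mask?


Subnet mask: 255.248.0.0
Wildcard = 255.255.255.255 - subnet mask
255 - 255 = 0
255 - 248 = 7
255 - 0 = 255
255 - 0 = 255
Wildcard: 0.7.255.255


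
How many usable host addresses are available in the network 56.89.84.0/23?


Host bits = 32 - 23 = 9
Total addresses = 2^9 = 512
Usable = total - 2 (network and broadcast)
Usable hosts: 510


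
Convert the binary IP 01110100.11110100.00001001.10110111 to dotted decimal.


01110100 = 116
11110100 = 244
00001001 = 9
10110111 = 183
IP: 116.244.9.183


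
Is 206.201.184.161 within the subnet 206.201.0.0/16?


Subnet network: 206.201.0.0
Test IP AND mask: 206.201.0.0
Yes, 206.201.184.161 is in 206.201.0.0/16


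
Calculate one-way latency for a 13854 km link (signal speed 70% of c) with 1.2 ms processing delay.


Speed = 0.7 * 3e5 km/s = 210000 km/s
Propagation delay = 13854 / 210000 = 0.066 s = 65.9714 ms
Processing delay = 1.2 ms
Total one-way latency = 67.1714 ms


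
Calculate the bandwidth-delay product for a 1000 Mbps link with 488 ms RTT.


BDP = bandwidth * RTT
= 1000 Mbps * 488 ms
= 1000 * 1e6 * 488 / 1000 bits
= 488000000 bits
= 61000000 bytes
= 59570.3125 KB
BDP = 488000000 bits (61000000 bytes)


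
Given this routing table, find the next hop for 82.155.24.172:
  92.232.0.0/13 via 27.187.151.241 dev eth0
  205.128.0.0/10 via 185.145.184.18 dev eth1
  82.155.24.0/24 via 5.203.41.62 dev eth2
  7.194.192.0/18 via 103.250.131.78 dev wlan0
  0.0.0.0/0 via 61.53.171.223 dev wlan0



Longest prefix match for 82.155.24.172:
  /13 92.232.0.0: no
  /10 205.128.0.0: no
  /24 82.155.24.0: MATCH
  /18 7.194.192.0: no
  /0 0.0.0.0: MATCH
Selected: next-hop 5.203.41.62 via eth2 (matched /24)


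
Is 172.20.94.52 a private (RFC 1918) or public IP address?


RFC 1918 private ranges:
  10.0.0.0/8 (10.0.0.0 - 10.255.255.255)
  172.16.0.0/12 (172.16.0.0 - 172.31.255.255)
  192.168.0.0/16 (192.168.0.0 - 192.168.255.255)
Private (in 172.16.0.0/12)


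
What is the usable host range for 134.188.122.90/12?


Network: 134.176.0.0
Broadcast: 134.191.255.255
First usable = network + 1
Last usable = broadcast - 1
Range: 134.176.0.1 to 134.191.255.254


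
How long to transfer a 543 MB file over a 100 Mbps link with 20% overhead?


Effective throughput = 100 * (1 - 20/100) = 80 Mbps
File size in Mb = 543 * 8 = 4344 Mb
Time = 4344 / 80
Time = 54.3 seconds


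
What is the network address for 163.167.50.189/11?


IP:   10100011.10100111.00110010.10111101
Mask: 11111111.11100000.00000000.00000000
AND operation:
Net:  10100011.10100000.00000000.00000000
Network: 163.160.0.0/11


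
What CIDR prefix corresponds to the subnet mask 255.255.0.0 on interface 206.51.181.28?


Binary: 11111111.11111111.00000000.00000000
Count leading 1s
Prefix: /16


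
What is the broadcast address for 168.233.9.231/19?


Network: 168.233.0.0/19
Host bits = 13
Set all host bits to 1:
Broadcast: 168.233.31.255


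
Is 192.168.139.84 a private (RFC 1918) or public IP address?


RFC 1918 private ranges:
  10.0.0.0/8 (10.0.0.0 - 10.255.255.255)
  172.16.0.0/12 (172.16.0.0 - 172.31.255.255)
  192.168.0.0/16 (192.168.0.0 - 192.168.255.255)
Private (in 192.168.0.0/16)


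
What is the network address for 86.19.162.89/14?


IP:   01010110.00010011.10100010.01011001
Mask: 11111111.11111100.00000000.00000000
AND operation:
Net:  01010110.00010000.00000000.00000000
Network: 86.16.0.0/14


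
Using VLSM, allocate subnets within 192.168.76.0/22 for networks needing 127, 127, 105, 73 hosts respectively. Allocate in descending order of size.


127 hosts -> /24 (254 usable): 192.168.76.0/24
127 hosts -> /24 (254 usable): 192.168.77.0/24
105 hosts -> /25 (126 usable): 192.168.78.0/25
73 hosts -> /25 (126 usable): 192.168.78.128/25
Allocation: 192.168.76.0/24 (127 hosts, 254 usable); 192.168.77.0/24 (127 hosts, 254 usable); 192.168.78.0/25 (105 hosts, 126 usable); 192.168.78.128/25 (73 hosts, 126 usable)


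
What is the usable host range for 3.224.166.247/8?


Network: 3.0.0.0
Broadcast: 3.255.255.255
First usable = network + 1
Last usable = broadcast - 1
Range: 3.0.0.1 to 3.255.255.254


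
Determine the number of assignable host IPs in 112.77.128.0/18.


Host bits = 32 - 18 = 14
Total addresses = 2^14 = 16384
Usable = total - 2 (network and broadcast)
Usable hosts: 16382


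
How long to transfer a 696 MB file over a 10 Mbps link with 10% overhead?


Effective throughput = 10 * (1 - 10/100) = 9 Mbps
File size in Mb = 696 * 8 = 5568 Mb
Time = 5568 / 9
Time = 618.6667 seconds
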